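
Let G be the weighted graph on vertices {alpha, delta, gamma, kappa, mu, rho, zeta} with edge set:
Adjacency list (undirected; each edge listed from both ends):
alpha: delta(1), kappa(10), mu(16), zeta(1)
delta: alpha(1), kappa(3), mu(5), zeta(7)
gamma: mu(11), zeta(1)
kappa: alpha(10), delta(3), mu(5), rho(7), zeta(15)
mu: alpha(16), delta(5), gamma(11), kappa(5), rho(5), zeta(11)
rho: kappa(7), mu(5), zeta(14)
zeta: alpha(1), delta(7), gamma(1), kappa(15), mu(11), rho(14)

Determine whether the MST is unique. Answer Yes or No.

Kruskal: consider edges lightest-first.
alpha—delta (1): add — endpoints in different components.
alpha—zeta (1): add — endpoints in different components.
gamma—zeta (1): add — endpoints in different components.
delta—kappa (3): add — endpoints in different components.
delta—mu (5): add — endpoints in different components.
kappa—mu (5): skip — mu and kappa already connected.
mu—rho (5): add — endpoints in different components.
Non-tree edge kappa—mu has weight 5, equal to the heaviest edge on its tree cycle — swapping gives another MST of the same weight. Not unique.

No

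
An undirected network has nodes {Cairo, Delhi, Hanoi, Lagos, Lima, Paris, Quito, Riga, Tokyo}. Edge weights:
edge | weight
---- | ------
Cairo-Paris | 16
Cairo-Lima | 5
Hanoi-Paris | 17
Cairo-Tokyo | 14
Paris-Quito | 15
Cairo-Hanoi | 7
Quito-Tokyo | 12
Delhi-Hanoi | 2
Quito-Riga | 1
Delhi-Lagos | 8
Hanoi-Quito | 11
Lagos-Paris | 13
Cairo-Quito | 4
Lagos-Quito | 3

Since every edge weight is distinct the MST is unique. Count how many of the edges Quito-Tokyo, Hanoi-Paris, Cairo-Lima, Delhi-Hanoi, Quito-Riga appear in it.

4

Kruskal: consider edges lightest-first.
Quito-Riga (1): add — endpoints in different components.
Delhi-Hanoi (2): add — endpoints in different components.
Lagos-Quito (3): add — endpoints in different components.
Cairo-Quito (4): add — endpoints in different components.
Cairo-Lima (5): add — endpoints in different components.
Cairo-Hanoi (7): add — endpoints in different components.
Delhi-Lagos (8): skip — Delhi and Lagos already connected.
Hanoi-Quito (11): skip — Hanoi and Quito already connected.
Quito-Tokyo (12): add — endpoints in different components.
Lagos-Paris (13): add — endpoints in different components.
MST edge set: {Quito-Riga, Delhi-Hanoi, Lagos-Quito, Cairo-Quito, Cairo-Lima, Cairo-Hanoi, Quito-Tokyo, Lagos-Paris}.
Of the listed edges, {Quito-Tokyo, Cairo-Lima, Delhi-Hanoi, Quito-Riga} are in the MST → 4.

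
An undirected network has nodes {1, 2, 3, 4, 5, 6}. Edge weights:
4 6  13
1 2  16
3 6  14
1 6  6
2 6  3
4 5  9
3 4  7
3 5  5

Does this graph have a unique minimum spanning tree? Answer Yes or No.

Kruskal: consider edges lightest-first.
2 6 (3): add. Components now {1} {2,6} {3} {4} {5}
3 5 (5): add. Components now {1} {2,6} {3,5} {4}
1 6 (6): add. Components now {1,2,6} {3,5} {4}
3 4 (7): add. Components now {1,2,6} {3,4,5}
4 5 (9): skip — 4 and 5 already connected.
4 6 (13): add. Components now {1,2,3,4,5,6}
Every non-tree edge has weight strictly greater than the heaviest edge on the tree path between its endpoints, so the MST is unique.

Yes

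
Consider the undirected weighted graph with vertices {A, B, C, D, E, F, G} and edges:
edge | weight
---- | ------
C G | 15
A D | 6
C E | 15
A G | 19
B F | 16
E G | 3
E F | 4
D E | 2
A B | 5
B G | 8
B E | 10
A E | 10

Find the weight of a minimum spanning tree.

35

Prim, starting at C.
Step 1: frontier [C E 15, C G 15] → take C E (15); add E.
Step 2: frontier [C G 15, D E 2, E G 3, E F 4, A E 10, B E 10] → take D E (2); add D.
Step 3: frontier [C G 15, A D 6, E G 3, E F 4, A E 10, B E 10] → take E G (3); add G.
Step 4: frontier [A D 6, E F 4, A E 10, B E 10, B G 8, A G 19] → take E F (4); add F.
Step 5: frontier [A D 6, A E 10, B E 10, B F 16, B G 8, A G 19] → take A D (6); add A.
Step 6: frontier [A B 5, B E 10, B F 16, B G 8] → take A B (5); add B.
MST edges: C E, D E, E G, E F, A D, A B; total weight 15+2+3+4+6+5 = 35.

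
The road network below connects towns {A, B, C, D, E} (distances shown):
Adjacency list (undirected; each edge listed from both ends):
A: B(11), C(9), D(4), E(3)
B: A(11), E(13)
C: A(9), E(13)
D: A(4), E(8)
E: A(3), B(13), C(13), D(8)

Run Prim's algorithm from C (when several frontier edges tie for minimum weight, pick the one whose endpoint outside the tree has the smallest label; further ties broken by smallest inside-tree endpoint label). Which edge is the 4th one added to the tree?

A-B

Prim's algorithm from C:
Step 1: cheapest edge leaving the tree is A—C (9); add A.
Step 2: cheapest edge leaving the tree is A—E (3); add E.
Step 3: cheapest edge leaving the tree is A—D (4); add D.
Step 4: cheapest edge leaving the tree is A—B (11); add B.
The 4th edge added is A—B.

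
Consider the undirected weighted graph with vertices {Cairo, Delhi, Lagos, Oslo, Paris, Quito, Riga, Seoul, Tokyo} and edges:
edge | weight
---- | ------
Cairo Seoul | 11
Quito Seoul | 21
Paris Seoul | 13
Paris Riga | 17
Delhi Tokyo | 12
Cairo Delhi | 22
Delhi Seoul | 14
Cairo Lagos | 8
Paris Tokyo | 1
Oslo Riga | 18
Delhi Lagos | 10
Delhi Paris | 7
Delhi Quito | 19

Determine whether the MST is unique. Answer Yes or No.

Yes

Kruskal's algorithm — process edges by increasing weight (ties by edge label):
Paris Tokyo (1): add — endpoints in different components.
Delhi Paris (7): add — endpoints in different components.
Cairo Lagos (8): add — endpoints in different components.
Delhi Lagos (10): add — endpoints in different components.
Cairo Seoul (11): add — endpoints in different components.
Delhi Tokyo (12): skip — Delhi and Tokyo already connected.
Paris Seoul (13): skip — Paris and Seoul already connected.
Delhi Seoul (14): skip — Delhi and Seoul already connected.
Paris Riga (17): add — endpoints in different components.
Oslo Riga (18): add — endpoints in different components.
Delhi Quito (19): add — endpoints in different components.
Every non-tree edge has weight strictly greater than the heaviest edge on the tree path between its endpoints, so the MST is unique.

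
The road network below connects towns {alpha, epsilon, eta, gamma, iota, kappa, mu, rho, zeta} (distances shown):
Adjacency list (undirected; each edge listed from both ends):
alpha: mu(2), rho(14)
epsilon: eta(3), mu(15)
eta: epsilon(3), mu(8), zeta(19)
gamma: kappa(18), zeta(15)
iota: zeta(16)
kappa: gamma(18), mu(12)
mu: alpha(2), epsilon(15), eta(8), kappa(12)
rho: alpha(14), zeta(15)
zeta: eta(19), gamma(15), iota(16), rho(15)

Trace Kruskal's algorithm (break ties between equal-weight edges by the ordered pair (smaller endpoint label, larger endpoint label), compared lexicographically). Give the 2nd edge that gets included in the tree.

Sort edges by weight, then run Kruskal:
alpha–mu (2): add — endpoints in different components.
epsilon–eta (3): add — endpoints in different components.
eta–mu (8): add — endpoints in different components.
kappa–mu (12): add — endpoints in different components.
alpha–rho (14): add — endpoints in different components.
epsilon–mu (15): skip — mu and epsilon already connected.
gamma–zeta (15): add — endpoints in different components.
rho–zeta (15): add — endpoints in different components.
iota–zeta (16): add — endpoints in different components.
The 2nd edge added is epsilon–eta.

epsilon-eta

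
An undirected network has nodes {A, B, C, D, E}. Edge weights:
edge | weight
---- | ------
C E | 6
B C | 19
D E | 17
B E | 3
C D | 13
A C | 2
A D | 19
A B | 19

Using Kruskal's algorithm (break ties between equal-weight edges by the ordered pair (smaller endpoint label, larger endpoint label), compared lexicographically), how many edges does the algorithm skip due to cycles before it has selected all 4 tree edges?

0

Kruskal's algorithm — process edges by increasing weight (ties by edge label):
A C (2): add. Components now {A,C} {B} {D} {E}
B E (3): add. Components now {A,C} {B,E} {D}
C E (6): add. Components now {A,B,C,E} {D}
C D (13): add. Components now {A,B,C,D,E}
Edges rejected before the tree was complete: 0.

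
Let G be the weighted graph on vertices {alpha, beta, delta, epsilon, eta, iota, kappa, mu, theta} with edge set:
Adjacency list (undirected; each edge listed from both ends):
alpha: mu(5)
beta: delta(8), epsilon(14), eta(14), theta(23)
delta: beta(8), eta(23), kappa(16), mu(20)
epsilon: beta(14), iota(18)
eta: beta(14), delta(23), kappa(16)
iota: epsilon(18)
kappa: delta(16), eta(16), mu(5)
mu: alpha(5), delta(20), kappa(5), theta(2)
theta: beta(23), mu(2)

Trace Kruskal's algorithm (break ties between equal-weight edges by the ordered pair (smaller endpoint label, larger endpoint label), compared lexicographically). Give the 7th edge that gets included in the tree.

Sort edges by weight, then run Kruskal:
mu—theta (2): add — endpoints in different components.
alpha—mu (5): add — endpoints in different components.
kappa—mu (5): add — endpoints in different components.
beta—delta (8): add — endpoints in different components.
beta—epsilon (14): add — endpoints in different components.
beta—eta (14): add — endpoints in different components.
delta—kappa (16): add — endpoints in different components.
eta—kappa (16): skip — eta and kappa already connected.
epsilon—iota (18): add — endpoints in different components.
The 7th edge added is delta—kappa.

delta-kappa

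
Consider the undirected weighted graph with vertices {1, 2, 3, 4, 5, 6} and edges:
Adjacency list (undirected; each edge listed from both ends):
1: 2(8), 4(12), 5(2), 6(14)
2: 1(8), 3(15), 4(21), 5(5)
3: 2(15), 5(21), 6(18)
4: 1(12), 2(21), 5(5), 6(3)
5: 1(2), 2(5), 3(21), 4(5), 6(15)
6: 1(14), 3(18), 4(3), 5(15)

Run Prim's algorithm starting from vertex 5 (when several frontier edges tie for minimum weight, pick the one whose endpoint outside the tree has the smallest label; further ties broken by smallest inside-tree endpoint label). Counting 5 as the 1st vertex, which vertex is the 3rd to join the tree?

Prim, starting at 5.
Step 1: cheapest edge leaving the tree is 1—5 (2); add 1.
Step 2: cheapest edge leaving the tree is 2—5 (5); add 2.
Step 3: cheapest edge leaving the tree is 4—5 (5); add 4.
Step 4: cheapest edge leaving the tree is 4—6 (3); add 6.
Step 5: cheapest edge leaving the tree is 2—3 (15); add 3.
Vertex order: 5, 1, 2, 4, 6, 3. The 3rd vertex is 2.

2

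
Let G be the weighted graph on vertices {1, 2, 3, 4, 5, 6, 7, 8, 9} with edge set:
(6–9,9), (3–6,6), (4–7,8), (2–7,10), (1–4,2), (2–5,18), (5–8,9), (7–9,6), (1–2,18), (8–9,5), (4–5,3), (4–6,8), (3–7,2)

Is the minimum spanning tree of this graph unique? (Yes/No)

No

Sort edges by weight, then run Kruskal:
1–4 (2): add — endpoints in different components.
3–7 (2): add — endpoints in different components.
4–5 (3): add — endpoints in different components.
8–9 (5): add — endpoints in different components.
3–6 (6): add — endpoints in different components.
7–9 (6): add — endpoints in different components.
4–6 (8): add — endpoints in different components.
4–7 (8): skip — 4 and 7 already connected.
5–8 (9): skip — 5 and 8 already connected.
6–9 (9): skip — 6 and 9 already connected.
2–7 (10): add — endpoints in different components.
Non-tree edge 4–7 has weight 8, equal to the heaviest edge on its tree cycle — swapping gives another MST of the same weight. Not unique.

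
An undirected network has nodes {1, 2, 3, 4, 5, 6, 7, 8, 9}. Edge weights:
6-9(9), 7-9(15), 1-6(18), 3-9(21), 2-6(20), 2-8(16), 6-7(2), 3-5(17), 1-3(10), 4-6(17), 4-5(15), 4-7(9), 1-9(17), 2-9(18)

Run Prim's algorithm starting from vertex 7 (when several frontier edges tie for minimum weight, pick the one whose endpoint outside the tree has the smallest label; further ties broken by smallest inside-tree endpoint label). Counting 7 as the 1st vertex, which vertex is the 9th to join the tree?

8

Grow the tree from 7 using Prim:
Step 1: frontier [6-7 2, 4-7 9, 7-9 15] → take 6-7 (2); add 6.
Step 2: frontier [6-9 9, 4-6 17, 1-6 18, 2-6 20, 4-7 9, 7-9 15] → take 4-7 (9); add 4.
Step 3: frontier [4-5 15, 6-9 9, 1-6 18, 2-6 20, 7-9 15] → take 6-9 (9); add 9.
Step 4: frontier [4-5 15, 1-6 18, 2-6 20, 1-9 17, 2-9 18, 3-9 21] → take 4-5 (15); add 5.
Step 5: frontier [3-5 17, 1-6 18, 2-6 20, 1-9 17, 2-9 18, 3-9 21] → take 1-9 (17); add 1.
Step 6: frontier [1-3 10, 3-5 17, 2-6 20, 2-9 18, 3-9 21] → take 1-3 (10); add 3.
Step 7: frontier [2-6 20, 2-9 18] → take 2-9 (18); add 2.
Step 8: frontier [2-8 16] → take 2-8 (16); add 8.
Vertex order: 7, 6, 4, 9, 5, 1, 3, 2, 8. The 9th vertex is 8.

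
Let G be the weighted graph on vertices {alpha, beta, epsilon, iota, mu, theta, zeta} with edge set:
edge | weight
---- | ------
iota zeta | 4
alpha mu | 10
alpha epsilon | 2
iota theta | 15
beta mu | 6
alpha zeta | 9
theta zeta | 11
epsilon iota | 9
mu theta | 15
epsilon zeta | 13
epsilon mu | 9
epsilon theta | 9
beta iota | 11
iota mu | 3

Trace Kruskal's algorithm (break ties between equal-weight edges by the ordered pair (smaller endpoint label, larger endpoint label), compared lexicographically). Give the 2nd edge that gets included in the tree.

Kruskal: consider edges lightest-first.
alpha epsilon (2): add. Components now {theta} {iota} {alpha,epsilon} {mu} {zeta} {beta}
iota mu (3): add. Components now {theta} {iota,mu} {alpha,epsilon} {zeta} {beta}
iota zeta (4): add. Components now {theta} {iota,mu,zeta} {alpha,epsilon} {beta}
beta mu (6): add. Components now {theta} {beta,iota,mu,zeta} {alpha,epsilon}
alpha zeta (9): add. Components now {theta} {alpha,beta,epsilon,iota,mu,zeta}
epsilon iota (9): skip — iota and epsilon already connected.
epsilon mu (9): skip — epsilon and mu already connected.
epsilon theta (9): add. Components now {alpha,beta,epsilon,iota,mu,theta,zeta}
The 2nd edge added is iota mu.

iota-mu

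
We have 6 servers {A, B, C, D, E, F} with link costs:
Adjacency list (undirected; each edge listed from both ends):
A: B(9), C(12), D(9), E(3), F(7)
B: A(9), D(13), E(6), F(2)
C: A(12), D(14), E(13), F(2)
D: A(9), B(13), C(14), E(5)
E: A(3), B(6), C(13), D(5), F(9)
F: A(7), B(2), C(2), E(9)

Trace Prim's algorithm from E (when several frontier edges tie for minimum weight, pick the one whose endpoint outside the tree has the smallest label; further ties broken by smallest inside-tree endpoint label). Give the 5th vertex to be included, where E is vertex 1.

F

Prim, starting at E.
Step 1: frontier [A—E 3, D—E 5, B—E 6, E—F 9, C—E 13] → take A—E (3); add A.
Step 2: frontier [A—F 7, A—B 9, A—D 9, A—C 12, D—E 5, B—E 6, E—F 9, C—E 13] → take D—E (5); add D.
Step 3: frontier [A—F 7, A—B 9, A—C 12, B—D 13, C—D 14, B—E 6, E—F 9, C—E 13] → take B—E (6); add B.
Step 4: frontier [A—F 7, A—C 12, B—F 2, C—D 14, E—F 9, C—E 13] → take B—F (2); add F.
Step 5: frontier [A—C 12, C—D 14, C—E 13, C—F 2] → take C—F (2); add C.
Vertex order: E, A, D, B, F, C. The 5th vertex is F.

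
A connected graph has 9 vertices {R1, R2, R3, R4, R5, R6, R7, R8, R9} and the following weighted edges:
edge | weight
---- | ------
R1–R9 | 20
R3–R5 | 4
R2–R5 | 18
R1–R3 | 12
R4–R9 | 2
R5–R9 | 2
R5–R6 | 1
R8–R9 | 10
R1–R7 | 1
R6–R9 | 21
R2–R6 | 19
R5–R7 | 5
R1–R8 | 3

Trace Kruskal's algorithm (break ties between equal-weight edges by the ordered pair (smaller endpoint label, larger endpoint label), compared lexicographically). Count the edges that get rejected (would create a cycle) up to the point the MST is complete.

Sort edges by weight, then run Kruskal:
R1–R7 (1): add — endpoints in different components.
R5–R6 (1): add — endpoints in different components.
R4–R9 (2): add — endpoints in different components.
R5–R9 (2): add — endpoints in different components.
R1–R8 (3): add — endpoints in different components.
R3–R5 (4): add — endpoints in different components.
R5–R7 (5): add — endpoints in different components.
R8–R9 (10): skip — R8 and R9 already connected.
R1–R3 (12): skip — R3 and R1 already connected.
R2–R5 (18): add — endpoints in different components.
Edges rejected before the tree was complete: 2.

2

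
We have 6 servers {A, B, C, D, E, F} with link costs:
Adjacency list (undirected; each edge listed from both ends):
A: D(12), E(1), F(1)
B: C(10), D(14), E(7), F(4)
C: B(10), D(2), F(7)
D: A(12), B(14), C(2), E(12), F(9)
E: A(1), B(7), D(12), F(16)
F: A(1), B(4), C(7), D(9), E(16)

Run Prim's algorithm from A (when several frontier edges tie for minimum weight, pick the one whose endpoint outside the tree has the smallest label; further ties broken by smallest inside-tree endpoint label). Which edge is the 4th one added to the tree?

Grow the tree from A using Prim:
Step 1: cheapest edge leaving the tree is A—E (1); add E.
Step 2: cheapest edge leaving the tree is A—F (1); add F.
Step 3: cheapest edge leaving the tree is B—F (4); add B.
Step 4: cheapest edge leaving the tree is C—F (7); add C.
Step 5: cheapest edge leaving the tree is C—D (2); add D.
The 4th edge added is C—F.

C-F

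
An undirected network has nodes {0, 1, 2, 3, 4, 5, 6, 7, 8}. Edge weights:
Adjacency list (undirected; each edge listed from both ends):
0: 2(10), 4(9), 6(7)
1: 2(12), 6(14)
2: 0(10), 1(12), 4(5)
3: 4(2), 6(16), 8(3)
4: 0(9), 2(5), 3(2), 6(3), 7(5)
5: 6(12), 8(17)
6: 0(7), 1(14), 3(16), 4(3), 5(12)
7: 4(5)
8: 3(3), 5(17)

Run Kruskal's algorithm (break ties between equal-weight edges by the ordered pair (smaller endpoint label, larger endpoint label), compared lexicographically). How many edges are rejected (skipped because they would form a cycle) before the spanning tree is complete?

2

Kruskal's algorithm — process edges by increasing weight (ties by edge label):
3—4 (2): add — endpoints in different components.
3—8 (3): add — endpoints in different components.
4—6 (3): add — endpoints in different components.
2—4 (5): add — endpoints in different components.
4—7 (5): add — endpoints in different components.
0—6 (7): add — endpoints in different components.
0—4 (9): skip — 0 and 4 already connected.
0—2 (10): skip — 0 and 2 already connected.
1—2 (12): add — endpoints in different components.
5—6 (12): add — endpoints in different components.
Edges rejected before the tree was complete: 2.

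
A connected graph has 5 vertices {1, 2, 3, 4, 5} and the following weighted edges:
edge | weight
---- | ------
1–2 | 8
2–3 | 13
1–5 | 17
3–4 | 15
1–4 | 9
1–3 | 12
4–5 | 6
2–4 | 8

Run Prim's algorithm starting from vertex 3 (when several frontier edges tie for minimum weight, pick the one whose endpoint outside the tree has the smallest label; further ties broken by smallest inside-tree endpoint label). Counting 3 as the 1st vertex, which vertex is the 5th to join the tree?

5

Grow the tree from 3 using Prim:
Step 1: frontier [1–3 12, 2–3 13, 3–4 15] → take 1–3 (12); add 1.
Step 2: frontier [1–2 8, 1–4 9, 1–5 17, 2–3 13, 3–4 15] → take 1–2 (8); add 2.
Step 3: frontier [1–4 9, 1–5 17, 2–4 8, 3–4 15] → take 2–4 (8); add 4.
Step 4: frontier [1–5 17, 4–5 6] → take 4–5 (6); add 5.
Vertex order: 3, 1, 2, 4, 5. The 5th vertex is 5.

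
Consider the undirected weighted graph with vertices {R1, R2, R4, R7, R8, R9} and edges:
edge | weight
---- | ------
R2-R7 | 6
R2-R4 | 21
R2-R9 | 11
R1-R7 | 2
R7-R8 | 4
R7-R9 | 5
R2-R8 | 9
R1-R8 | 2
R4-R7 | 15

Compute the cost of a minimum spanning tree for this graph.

Grow the tree from R4 using Prim:
Step 1: cheapest edge leaving the tree is R4-R7 (15); add R7.
Step 2: cheapest edge leaving the tree is R1-R7 (2); add R1.
Step 3: cheapest edge leaving the tree is R1-R8 (2); add R8.
Step 4: cheapest edge leaving the tree is R7-R9 (5); add R9.
Step 5: cheapest edge leaving the tree is R2-R7 (6); add R2.
MST edges: R4-R7, R1-R7, R1-R8, R7-R9, R2-R7; total weight 15+2+2+5+6 = 30.

30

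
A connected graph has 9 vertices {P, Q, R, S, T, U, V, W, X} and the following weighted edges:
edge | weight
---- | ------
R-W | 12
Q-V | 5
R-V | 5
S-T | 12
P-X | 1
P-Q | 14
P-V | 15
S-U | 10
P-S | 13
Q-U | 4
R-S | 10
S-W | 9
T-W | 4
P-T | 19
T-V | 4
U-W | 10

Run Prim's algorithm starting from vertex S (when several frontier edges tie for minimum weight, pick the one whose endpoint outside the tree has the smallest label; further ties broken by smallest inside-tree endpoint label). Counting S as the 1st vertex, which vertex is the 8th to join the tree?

P

Prim's algorithm from S:
Step 1: cheapest edge leaving the tree is S-W (9); add W.
Step 2: cheapest edge leaving the tree is T-W (4); add T.
Step 3: cheapest edge leaving the tree is T-V (4); add V.
Step 4: cheapest edge leaving the tree is Q-V (5); add Q.
Step 5: cheapest edge leaving the tree is Q-U (4); add U.
Step 6: cheapest edge leaving the tree is R-V (5); add R.
Step 7: cheapest edge leaving the tree is P-S (13); add P.
Step 8: cheapest edge leaving the tree is P-X (1); add X.
Vertex order: S, W, T, V, Q, U, R, P, X. The 8th vertex is P.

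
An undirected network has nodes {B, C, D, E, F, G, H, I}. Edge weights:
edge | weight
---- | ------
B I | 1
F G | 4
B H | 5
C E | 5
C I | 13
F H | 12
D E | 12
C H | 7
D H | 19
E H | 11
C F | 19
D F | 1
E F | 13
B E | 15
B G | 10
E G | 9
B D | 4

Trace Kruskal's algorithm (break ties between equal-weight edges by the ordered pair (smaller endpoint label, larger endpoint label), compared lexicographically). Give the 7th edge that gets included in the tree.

C-H

Kruskal: consider edges lightest-first.
B I (1): add — endpoints in different components.
D F (1): add — endpoints in different components.
B D (4): add — endpoints in different components.
F G (4): add — endpoints in different components.
B H (5): add — endpoints in different components.
C E (5): add — endpoints in different components.
C H (7): add — endpoints in different components.
The 7th edge added is C H.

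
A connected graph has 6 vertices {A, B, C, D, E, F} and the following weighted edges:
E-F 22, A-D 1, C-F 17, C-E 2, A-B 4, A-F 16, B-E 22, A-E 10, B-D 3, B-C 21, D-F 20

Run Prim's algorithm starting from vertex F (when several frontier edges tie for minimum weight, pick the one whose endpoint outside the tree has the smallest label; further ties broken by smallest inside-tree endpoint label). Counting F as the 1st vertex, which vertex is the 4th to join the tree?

Prim's algorithm from F:
Step 1: frontier [A-F 16, C-F 17, D-F 20, E-F 22] → take A-F (16); add A.
Step 2: frontier [A-D 1, A-B 4, A-E 10, C-F 17, D-F 20, E-F 22] → take A-D (1); add D.
Step 3: frontier [A-B 4, A-E 10, B-D 3, C-F 17, E-F 22] → take B-D (3); add B.
Step 4: frontier [A-E 10, B-C 21, B-E 22, C-F 17, E-F 22] → take A-E (10); add E.
Step 5: frontier [B-C 21, C-E 2, C-F 17] → take C-E (2); add C.
Vertex order: F, A, D, B, E, C. The 4th vertex is B.

B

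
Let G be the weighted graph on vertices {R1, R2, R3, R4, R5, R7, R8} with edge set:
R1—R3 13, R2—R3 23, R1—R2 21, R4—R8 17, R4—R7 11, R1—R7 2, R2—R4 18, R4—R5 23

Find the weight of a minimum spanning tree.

Prim's algorithm from R7:
Step 1: frontier [R1—R7 2, R4—R7 11] → take R1—R7 (2); add R1.
Step 2: frontier [R1—R3 13, R1—R2 21, R4—R7 11] → take R4—R7 (11); add R4.
Step 3: frontier [R1—R3 13, R1—R2 21, R4—R8 17, R2—R4 18, R4—R5 23] → take R1—R3 (13); add R3.
Step 4: frontier [R1—R2 21, R2—R3 23, R4—R8 17, R2—R4 18, R4—R5 23] → take R4—R8 (17); add R8.
Step 5: frontier [R1—R2 21, R2—R3 23, R2—R4 18, R4—R5 23] → take R2—R4 (18); add R2.
Step 6: frontier [R4—R5 23] → take R4—R5 (23); add R5.
MST edges: R1—R7, R4—R7, R1—R3, R4—R8, R2—R4, R4—R5; total weight 2+11+13+17+18+23 = 84.

84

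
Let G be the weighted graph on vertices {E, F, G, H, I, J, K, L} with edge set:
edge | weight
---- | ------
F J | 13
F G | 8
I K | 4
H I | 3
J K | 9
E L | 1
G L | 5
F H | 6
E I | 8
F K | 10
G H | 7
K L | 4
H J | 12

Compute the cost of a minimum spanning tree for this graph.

32

Kruskal: consider edges lightest-first.
E L (1): add — endpoints in different components.
H I (3): add — endpoints in different components.
I K (4): add — endpoints in different components.
K L (4): add — endpoints in different components.
G L (5): add — endpoints in different components.
F H (6): add — endpoints in different components.
G H (7): skip — G and H already connected.
E I (8): skip — E and I already connected.
F G (8): skip — F and G already connected.
J K (9): add — endpoints in different components.
MST edges: E L, H I, I K, K L, G L, F H, J K; total weight 1+3+4+4+5+6+9 = 32.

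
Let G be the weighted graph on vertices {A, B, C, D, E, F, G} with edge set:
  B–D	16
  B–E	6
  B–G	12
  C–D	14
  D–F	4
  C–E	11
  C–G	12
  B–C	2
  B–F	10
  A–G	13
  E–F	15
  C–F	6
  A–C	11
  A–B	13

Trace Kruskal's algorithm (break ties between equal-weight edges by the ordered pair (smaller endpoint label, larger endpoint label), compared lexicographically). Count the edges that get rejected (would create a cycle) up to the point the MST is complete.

2

Kruskal: consider edges lightest-first.
B–C (2): add. Components now {A} {B,C} {D} {E} {F} {G}
D–F (4): add. Components now {A} {B,C} {D,F} {E} {G}
B–E (6): add. Components now {A} {B,C,E} {D,F} {G}
C–F (6): add. Components now {A} {B,C,D,E,F} {G}
B–F (10): skip — B and F already connected.
A–C (11): add. Components now {A,B,C,D,E,F} {G}
C–E (11): skip — C and E already connected.
B–G (12): add. Components now {A,B,C,D,E,F,G}
Edges rejected before the tree was complete: 2.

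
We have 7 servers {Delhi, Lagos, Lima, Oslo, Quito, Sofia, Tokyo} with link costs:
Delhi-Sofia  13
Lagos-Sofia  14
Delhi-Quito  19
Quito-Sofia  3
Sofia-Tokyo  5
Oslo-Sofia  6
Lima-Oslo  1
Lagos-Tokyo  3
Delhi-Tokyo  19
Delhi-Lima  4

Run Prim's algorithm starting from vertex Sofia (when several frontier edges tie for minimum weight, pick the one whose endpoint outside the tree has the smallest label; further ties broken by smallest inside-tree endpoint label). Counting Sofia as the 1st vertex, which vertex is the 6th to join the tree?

Grow the tree from Sofia using Prim:
Step 1: cheapest edge leaving the tree is Quito-Sofia (3); add Quito.
Step 2: cheapest edge leaving the tree is Sofia-Tokyo (5); add Tokyo.
Step 3: cheapest edge leaving the tree is Lagos-Tokyo (3); add Lagos.
Step 4: cheapest edge leaving the tree is Oslo-Sofia (6); add Oslo.
Step 5: cheapest edge leaving the tree is Lima-Oslo (1); add Lima.
Step 6: cheapest edge leaving the tree is Delhi-Lima (4); add Delhi.
Vertex order: Sofia, Quito, Tokyo, Lagos, Oslo, Lima, Delhi. The 6th vertex is Lima.

Lima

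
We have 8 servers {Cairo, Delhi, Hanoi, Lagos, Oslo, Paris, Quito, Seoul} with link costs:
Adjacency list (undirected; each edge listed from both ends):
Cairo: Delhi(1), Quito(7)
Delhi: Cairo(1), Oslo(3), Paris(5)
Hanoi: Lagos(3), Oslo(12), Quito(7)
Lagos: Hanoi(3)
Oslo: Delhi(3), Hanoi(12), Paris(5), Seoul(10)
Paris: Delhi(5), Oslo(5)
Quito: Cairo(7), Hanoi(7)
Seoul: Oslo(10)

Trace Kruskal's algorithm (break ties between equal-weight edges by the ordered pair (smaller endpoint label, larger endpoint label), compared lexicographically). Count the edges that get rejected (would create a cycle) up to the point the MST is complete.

1

Kruskal: consider edges lightest-first.
Cairo—Delhi (1): add — endpoints in different components.
Delhi—Oslo (3): add — endpoints in different components.
Hanoi—Lagos (3): add — endpoints in different components.
Delhi—Paris (5): add — endpoints in different components.
Oslo—Paris (5): skip — Paris and Oslo already connected.
Cairo—Quito (7): add — endpoints in different components.
Hanoi—Quito (7): add — endpoints in different components.
Oslo—Seoul (10): add — endpoints in different components.
Edges rejected before the tree was complete: 1.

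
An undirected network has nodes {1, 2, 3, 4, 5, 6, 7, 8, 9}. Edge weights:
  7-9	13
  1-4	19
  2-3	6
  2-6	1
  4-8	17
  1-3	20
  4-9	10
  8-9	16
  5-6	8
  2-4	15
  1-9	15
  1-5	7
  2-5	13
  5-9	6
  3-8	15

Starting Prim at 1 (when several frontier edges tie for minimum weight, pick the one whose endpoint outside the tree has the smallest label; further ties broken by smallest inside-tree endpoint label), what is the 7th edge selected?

7-9

Grow the tree from 1 using Prim:
Step 1: cheapest edge leaving the tree is 1-5 (7); add 5.
Step 2: cheapest edge leaving the tree is 5-9 (6); add 9.
Step 3: cheapest edge leaving the tree is 5-6 (8); add 6.
Step 4: cheapest edge leaving the tree is 2-6 (1); add 2.
Step 5: cheapest edge leaving the tree is 2-3 (6); add 3.
Step 6: cheapest edge leaving the tree is 4-9 (10); add 4.
Step 7: cheapest edge leaving the tree is 7-9 (13); add 7.
Step 8: cheapest edge leaving the tree is 3-8 (15); add 8.
The 7th edge added is 7-9.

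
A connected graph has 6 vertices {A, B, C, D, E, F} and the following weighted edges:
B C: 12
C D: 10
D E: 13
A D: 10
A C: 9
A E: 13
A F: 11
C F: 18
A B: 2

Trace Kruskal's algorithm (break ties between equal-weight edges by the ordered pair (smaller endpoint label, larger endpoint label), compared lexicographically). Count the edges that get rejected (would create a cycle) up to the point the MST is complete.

2

Sort edges by weight, then run Kruskal:
A B (2): add — endpoints in different components.
A C (9): add — endpoints in different components.
A D (10): add — endpoints in different components.
C D (10): skip — C and D already connected.
A F (11): add — endpoints in different components.
B C (12): skip — B and C already connected.
A E (13): add — endpoints in different components.
Edges rejected before the tree was complete: 2.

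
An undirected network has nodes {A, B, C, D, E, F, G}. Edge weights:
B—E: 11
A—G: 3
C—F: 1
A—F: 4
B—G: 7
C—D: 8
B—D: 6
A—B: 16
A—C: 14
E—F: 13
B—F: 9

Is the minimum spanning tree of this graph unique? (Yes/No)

Sort edges by weight, then run Kruskal:
C—F (1): add — endpoints in different components.
A—G (3): add — endpoints in different components.
A—F (4): add — endpoints in different components.
B—D (6): add — endpoints in different components.
B—G (7): add — endpoints in different components.
C—D (8): skip — C and D already connected.
B—F (9): skip — B and F already connected.
B—E (11): add — endpoints in different components.
Every non-tree edge has weight strictly greater than the heaviest edge on the tree path between its endpoints, so the MST is unique.

Yes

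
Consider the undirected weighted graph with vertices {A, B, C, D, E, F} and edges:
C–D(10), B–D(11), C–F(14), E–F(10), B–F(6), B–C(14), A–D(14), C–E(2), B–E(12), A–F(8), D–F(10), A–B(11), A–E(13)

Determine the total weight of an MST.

36

Prim's algorithm from C:
Step 1: cheapest edge leaving the tree is C–E (2); add E.
Step 2: cheapest edge leaving the tree is C–D (10); add D.
Step 3: cheapest edge leaving the tree is D–F (10); add F.
Step 4: cheapest edge leaving the tree is B–F (6); add B.
Step 5: cheapest edge leaving the tree is A–F (8); add A.
MST edges: C–E, C–D, D–F, B–F, A–F; total weight 2+10+10+6+8 = 36.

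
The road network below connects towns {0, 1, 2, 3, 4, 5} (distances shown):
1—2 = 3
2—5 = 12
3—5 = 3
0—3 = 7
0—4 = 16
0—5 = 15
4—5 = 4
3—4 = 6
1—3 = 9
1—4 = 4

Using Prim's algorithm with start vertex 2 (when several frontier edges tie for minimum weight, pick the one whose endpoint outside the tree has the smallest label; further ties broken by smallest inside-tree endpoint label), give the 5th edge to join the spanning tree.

Prim, starting at 2.
Step 1: frontier [1—2 3, 2—5 12] → take 1—2 (3); add 1.
Step 2: frontier [1—4 4, 1—3 9, 2—5 12] → take 1—4 (4); add 4.
Step 3: frontier [1—3 9, 2—5 12, 4—5 4, 3—4 6, 0—4 16] → take 4—5 (4); add 5.
Step 4: frontier [1—3 9, 3—4 6, 0—4 16, 3—5 3, 0—5 15] → take 3—5 (3); add 3.
Step 5: frontier [0—3 7, 0—4 16, 0—5 15] → take 0—3 (7); add 0.
The 5th edge added is 0—3.

0-3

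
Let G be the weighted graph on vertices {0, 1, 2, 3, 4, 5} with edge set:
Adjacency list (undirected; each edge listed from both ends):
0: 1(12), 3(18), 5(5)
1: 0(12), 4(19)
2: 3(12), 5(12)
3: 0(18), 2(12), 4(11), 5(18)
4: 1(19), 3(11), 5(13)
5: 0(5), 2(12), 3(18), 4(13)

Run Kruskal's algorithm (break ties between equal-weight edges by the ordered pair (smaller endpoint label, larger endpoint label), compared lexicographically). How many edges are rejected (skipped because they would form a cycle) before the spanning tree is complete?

0

Kruskal: consider edges lightest-first.
0-5 (5): add. Components now {0,5} {1} {2} {3} {4}
3-4 (11): add. Components now {0,5} {1} {2} {3,4}
0-1 (12): add. Components now {0,1,5} {2} {3,4}
2-3 (12): add. Components now {0,1,5} {2,3,4}
2-5 (12): add. Components now {0,1,2,3,4,5}
Edges rejected before the tree was complete: 0.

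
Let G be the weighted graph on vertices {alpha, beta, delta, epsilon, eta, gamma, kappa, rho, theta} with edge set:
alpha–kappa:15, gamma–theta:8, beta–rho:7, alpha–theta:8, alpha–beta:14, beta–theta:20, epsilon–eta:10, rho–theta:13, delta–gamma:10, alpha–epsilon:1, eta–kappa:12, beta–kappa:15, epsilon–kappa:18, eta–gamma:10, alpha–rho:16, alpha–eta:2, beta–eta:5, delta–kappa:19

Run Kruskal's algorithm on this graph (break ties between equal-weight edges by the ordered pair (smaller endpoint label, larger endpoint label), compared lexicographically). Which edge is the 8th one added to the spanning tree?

Kruskal: consider edges lightest-first.
alpha–epsilon (1): add — endpoints in different components.
alpha–eta (2): add — endpoints in different components.
beta–eta (5): add — endpoints in different components.
beta–rho (7): add — endpoints in different components.
alpha–theta (8): add — endpoints in different components.
gamma–theta (8): add — endpoints in different components.
delta–gamma (10): add — endpoints in different components.
epsilon–eta (10): skip — eta and epsilon already connected.
eta–gamma (10): skip — eta and gamma already connected.
eta–kappa (12): add — endpoints in different components.
The 8th edge added is eta–kappa.

eta-kappa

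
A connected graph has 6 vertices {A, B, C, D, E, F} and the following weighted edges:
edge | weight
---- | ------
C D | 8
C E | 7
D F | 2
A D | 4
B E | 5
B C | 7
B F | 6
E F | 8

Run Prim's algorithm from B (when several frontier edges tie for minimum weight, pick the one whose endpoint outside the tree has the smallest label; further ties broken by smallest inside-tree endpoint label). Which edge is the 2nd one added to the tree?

Prim's algorithm from B:
Step 1: cheapest edge leaving the tree is B E (5); add E.
Step 2: cheapest edge leaving the tree is B F (6); add F.
Step 3: cheapest edge leaving the tree is D F (2); add D.
Step 4: cheapest edge leaving the tree is A D (4); add A.
Step 5: cheapest edge leaving the tree is B C (7); add C.
The 2nd edge added is B F.

B-F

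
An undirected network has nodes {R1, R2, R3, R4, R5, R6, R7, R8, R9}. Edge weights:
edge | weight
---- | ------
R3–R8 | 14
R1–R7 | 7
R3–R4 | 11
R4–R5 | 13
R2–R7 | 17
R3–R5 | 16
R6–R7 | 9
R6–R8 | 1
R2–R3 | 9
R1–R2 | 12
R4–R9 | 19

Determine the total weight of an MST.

Sort edges by weight, then run Kruskal:
R6–R8 (1): add — endpoints in different components.
R1–R7 (7): add — endpoints in different components.
R2–R3 (9): add — endpoints in different components.
R6–R7 (9): add — endpoints in different components.
R3–R4 (11): add — endpoints in different components.
R1–R2 (12): add — endpoints in different components.
R4–R5 (13): add — endpoints in different components.
R3–R8 (14): skip — R3 and R8 already connected.
R3–R5 (16): skip — R3 and R5 already connected.
R2–R7 (17): skip — R7 and R2 already connected.
R4–R9 (19): add — endpoints in different components.
MST edges: R6–R8, R1–R7, R2–R3, R6–R7, R3–R4, R1–R2, R4–R5, R4–R9; total weight 1+7+9+9+11+12+13+19 = 81.

81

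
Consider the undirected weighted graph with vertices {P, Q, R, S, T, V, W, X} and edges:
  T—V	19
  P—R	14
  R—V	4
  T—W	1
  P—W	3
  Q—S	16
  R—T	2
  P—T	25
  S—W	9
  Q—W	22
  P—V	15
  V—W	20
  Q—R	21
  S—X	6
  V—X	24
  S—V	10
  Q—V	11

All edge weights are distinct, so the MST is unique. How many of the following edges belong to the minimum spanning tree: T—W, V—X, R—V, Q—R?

Kruskal's algorithm — process edges by increasing weight (ties by edge label):
T—W (1): add — endpoints in different components.
R—T (2): add — endpoints in different components.
P—W (3): add — endpoints in different components.
R—V (4): add — endpoints in different components.
S—X (6): add — endpoints in different components.
S—W (9): add — endpoints in different components.
S—V (10): skip — S and V already connected.
Q—V (11): add — endpoints in different components.
MST edge set: {T—W, R—T, P—W, R—V, S—X, S—W, Q—V}.
Of the listed edges, {T—W, R—V} are in the MST → 2.

2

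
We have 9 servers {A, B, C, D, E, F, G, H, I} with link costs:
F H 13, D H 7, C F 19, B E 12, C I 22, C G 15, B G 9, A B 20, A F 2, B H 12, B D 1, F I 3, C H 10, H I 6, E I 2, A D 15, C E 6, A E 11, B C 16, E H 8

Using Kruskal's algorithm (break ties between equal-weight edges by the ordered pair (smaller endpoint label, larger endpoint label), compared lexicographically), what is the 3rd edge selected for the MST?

Kruskal's algorithm — process edges by increasing weight (ties by edge label):
B D (1): add — endpoints in different components.
A F (2): add — endpoints in different components.
E I (2): add — endpoints in different components.
F I (3): add — endpoints in different components.
C E (6): add — endpoints in different components.
H I (6): add — endpoints in different components.
D H (7): add — endpoints in different components.
E H (8): skip — E and H already connected.
B G (9): add — endpoints in different components.
The 3rd edge added is E I.

E-I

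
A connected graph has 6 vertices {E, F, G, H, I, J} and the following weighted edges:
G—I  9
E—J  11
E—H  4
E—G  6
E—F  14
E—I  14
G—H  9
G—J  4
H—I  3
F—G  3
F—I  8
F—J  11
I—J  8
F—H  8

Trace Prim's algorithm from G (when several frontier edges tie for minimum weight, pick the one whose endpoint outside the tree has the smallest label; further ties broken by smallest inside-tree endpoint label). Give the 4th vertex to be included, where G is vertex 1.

E

Prim's algorithm from G:
Step 1: cheapest edge leaving the tree is F—G (3); add F.
Step 2: cheapest edge leaving the tree is G—J (4); add J.
Step 3: cheapest edge leaving the tree is E—G (6); add E.
Step 4: cheapest edge leaving the tree is E—H (4); add H.
Step 5: cheapest edge leaving the tree is H—I (3); add I.
Vertex order: G, F, J, E, H, I. The 4th vertex is E.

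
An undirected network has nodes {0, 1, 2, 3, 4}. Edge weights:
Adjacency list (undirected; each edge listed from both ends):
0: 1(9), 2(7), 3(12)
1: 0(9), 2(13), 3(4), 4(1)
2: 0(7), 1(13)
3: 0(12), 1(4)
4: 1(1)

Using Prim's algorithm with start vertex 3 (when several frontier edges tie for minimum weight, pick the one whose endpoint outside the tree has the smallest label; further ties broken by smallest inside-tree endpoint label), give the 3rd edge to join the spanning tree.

0-1

Grow the tree from 3 using Prim:
Step 1: cheapest edge leaving the tree is 1 3 (4); add 1.
Step 2: cheapest edge leaving the tree is 1 4 (1); add 4.
Step 3: cheapest edge leaving the tree is 0 1 (9); add 0.
Step 4: cheapest edge leaving the tree is 0 2 (7); add 2.
The 3rd edge added is 0 1.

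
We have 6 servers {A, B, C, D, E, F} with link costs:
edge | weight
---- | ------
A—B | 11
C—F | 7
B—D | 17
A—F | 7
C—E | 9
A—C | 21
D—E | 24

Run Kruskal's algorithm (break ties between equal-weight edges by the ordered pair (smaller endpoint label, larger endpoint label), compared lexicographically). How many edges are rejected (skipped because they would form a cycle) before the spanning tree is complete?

0

Sort edges by weight, then run Kruskal:
A—F (7): add — endpoints in different components.
C—F (7): add — endpoints in different components.
C—E (9): add — endpoints in different components.
A—B (11): add — endpoints in different components.
B—D (17): add — endpoints in different components.
Edges rejected before the tree was complete: 0.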